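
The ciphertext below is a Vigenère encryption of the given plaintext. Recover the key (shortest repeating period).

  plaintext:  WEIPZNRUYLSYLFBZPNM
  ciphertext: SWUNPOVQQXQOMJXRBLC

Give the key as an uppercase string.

  i= 0: S-W = 22 → W
  i= 1: W-E = 18 → S
  i= 2: U-I = 12 → M
  i= 3: N-P = 24 → Y
  i= 4: P-Z = 16 → Q
  i= 5: O-N =  1 → B
  i= 6: V-R =  4 → E
  i= 7: Q-U = 22 → W
  i= 8: Q-Y = 18 → S
  i= 9: X-L = 12 → M
  i=10: Q-S = 24 → Y
  i=11: O-Y = 16 → Q
  i=12: M-L =  1 → B
  i=13: J-F =  4 → E
  i=14: X-B = 22 → W
  i=15: R-Z = 18 → S
  i=16: B-P = 12 → M
  i=17: L-N = 24 → Y
  i=18: C-M = 16 → Q
  shifts repeat with period 7: WSMYQBE

WSMYQBE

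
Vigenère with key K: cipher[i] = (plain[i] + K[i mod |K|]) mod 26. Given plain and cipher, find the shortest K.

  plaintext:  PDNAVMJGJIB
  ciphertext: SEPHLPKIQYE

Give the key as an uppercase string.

  i= 0: S-P =  3 → D
  i= 1: E-D =  1 → B
  i= 2: P-N =  2 → C
  i= 3: H-A =  7 → H
  i= 4: L-V = 16 → Q
  i= 5: P-M =  3 → D
  i= 6: K-J =  1 → B
  i= 7: I-G =  2 → C
  i= 8: Q-J =  7 → H
  i= 9: Y-I = 16 → Q
  i=10: E-B =  3 → D
  shifts repeat with period 5: DBCHQ

DBCHQ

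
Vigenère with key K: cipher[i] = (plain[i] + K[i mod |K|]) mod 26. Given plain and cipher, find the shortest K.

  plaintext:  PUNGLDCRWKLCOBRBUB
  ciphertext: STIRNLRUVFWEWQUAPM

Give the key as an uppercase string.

  i= 0: S-P =  3 → D
  i= 1: T-U = 25 → Z
  i= 2: I-N = 21 → V
  i= 3: R-G = 11 → L
  i= 4: N-L =  2 → C
  i= 5: L-D =  8 → I
  i= 6: R-C = 15 → P
  i= 7: U-R =  3 → D
  i= 8: V-W = 25 → Z
  i= 9: F-K = 21 → V
  i=10: W-L = 11 → L
  i=11: E-C =  2 → C
  i=12: W-O =  8 → I
  i=13: Q-B = 15 → P
  i=14: U-R =  3 → D
  i=15: A-B = 25 → Z
  i=16: P-U = 21 → V
  i=17: M-B = 11 → L
  shifts repeat with period 7: DZVLCIP

DZVLCIP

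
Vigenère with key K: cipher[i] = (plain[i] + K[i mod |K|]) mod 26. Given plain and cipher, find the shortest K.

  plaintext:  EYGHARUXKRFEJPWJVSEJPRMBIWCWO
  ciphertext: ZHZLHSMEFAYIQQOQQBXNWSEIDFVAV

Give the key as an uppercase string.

VJTEHBSH

  i= 0: Z-E = 21 → V
  i= 1: H-Y =  9 → J
  i= 2: Z-G = 19 → T
  i= 3: L-H =  4 → E
  i= 4: H-A =  7 → H
  i= 5: S-R =  1 → B
  i= 6: M-U = 18 → S
  i= 7: E-X =  7 → H
  i= 8: F-K = 21 → V
  i= 9: A-R =  9 → J
  i=10: Y-F = 19 → T
  i=11: I-E =  4 → E
  i=12: Q-J =  7 → H
  i=13: Q-P =  1 → B
  i=14: O-W = 18 → S
  i=15: Q-J =  7 → H
  i=16: Q-V = 21 → V
  i=17: B-S =  9 → J
  i=18: X-E = 19 → T
  i=19: N-J =  4 → E
  i=20: W-P =  7 → H
  i=21: S-R =  1 → B
  i=22: E-M = 18 → S
  i=23: I-B =  7 → H
  i=24: D-I = 21 → V
  i=25: F-W =  9 → J
  i=26: V-C = 19 → T
  i=27: A-W =  4 → E
  i=28: V-O =  7 → H
  shifts repeat with period 8: VJTEHBSH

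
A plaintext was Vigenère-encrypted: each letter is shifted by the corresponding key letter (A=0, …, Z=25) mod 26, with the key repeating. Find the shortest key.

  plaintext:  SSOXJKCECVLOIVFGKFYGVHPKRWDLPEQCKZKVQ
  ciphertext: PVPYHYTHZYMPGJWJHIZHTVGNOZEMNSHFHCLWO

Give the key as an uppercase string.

XDBBYORD

  i= 0: P-S = 23 → X
  i= 1: V-S =  3 → D
  i= 2: P-O =  1 → B
  i= 3: Y-X =  1 → B
  i= 4: H-J = 24 → Y
  i= 5: Y-K = 14 → O
  i= 6: T-C = 17 → R
  i= 7: H-E =  3 → D
  i= 8: Z-C = 23 → X
  i= 9: Y-V =  3 → D
  i=10: M-L =  1 → B
  i=11: P-O =  1 → B
  i=12: G-I = 24 → Y
  i=13: J-V = 14 → O
  i=14: W-F = 17 → R
  i=15: J-G =  3 → D
  i=16: H-K = 23 → X
  i=17: I-F =  3 → D
  i=18: Z-Y =  1 → B
  i=19: H-G =  1 → B
  i=20: T-V = 24 → Y
  i=21: V-H = 14 → O
  i=22: G-P = 17 → R
  i=23: N-K =  3 → D
  i=24: O-R = 23 → X
  i=25: Z-W =  3 → D
  i=26: E-D =  1 → B
  i=27: M-L =  1 → B
  i=28: N-P = 24 → Y
  i=29: S-E = 14 → O
  i=30: H-Q = 17 → R
  i=31: F-C =  3 → D
  i=32: H-K = 23 → X
  i=33: C-Z =  3 → D
  i=34: L-K =  1 → B
  i=35: W-V =  1 → B
  i=36: O-Q = 24 → Y
  shifts repeat with period 8: XDBBYORD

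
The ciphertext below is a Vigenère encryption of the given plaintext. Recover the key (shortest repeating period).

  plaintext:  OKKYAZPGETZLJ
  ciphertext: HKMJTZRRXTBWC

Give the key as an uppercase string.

  i= 0: H-O = 19 → T
  i= 1: K-K =  0 → A
  i= 2: M-K =  2 → C
  i= 3: J-Y = 11 → L
  i= 4: T-A = 19 → T
  i= 5: Z-Z =  0 → A
  i= 6: R-P =  2 → C
  i= 7: R-G = 11 → L
  i= 8: X-E = 19 → T
  i= 9: T-T =  0 → A
  i=10: B-Z =  2 → C
  i=11: W-L = 11 → L
  i=12: C-J = 19 → T
  shifts repeat with period 4: TACL

TACL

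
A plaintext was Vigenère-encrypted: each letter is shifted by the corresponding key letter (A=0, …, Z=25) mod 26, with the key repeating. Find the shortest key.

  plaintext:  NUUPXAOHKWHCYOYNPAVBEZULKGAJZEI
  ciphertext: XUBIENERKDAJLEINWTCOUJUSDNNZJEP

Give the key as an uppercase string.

KAHTHNQ

  i= 0: X-N = 10 → K
  i= 1: U-U =  0 → A
  i= 2: B-U =  7 → H
  i= 3: I-P = 19 → T
  i= 4: E-X =  7 → H
  i= 5: N-A = 13 → N
  i= 6: E-O = 16 → Q
  i= 7: R-H = 10 → K
  i= 8: K-K =  0 → A
  i= 9: D-W =  7 → H
  i=10: A-H = 19 → T
  i=11: J-C =  7 → H
  i=12: L-Y = 13 → N
  i=13: E-O = 16 → Q
  i=14: I-Y = 10 → K
  i=15: N-N =  0 → A
  i=16: W-P =  7 → H
  i=17: T-A = 19 → T
  i=18: C-V =  7 → H
  i=19: O-B = 13 → N
  i=20: U-E = 16 → Q
  i=21: J-Z = 10 → K
  i=22: U-U =  0 → A
  i=23: S-L =  7 → H
  i=24: D-K = 19 → T
  i=25: N-G =  7 → H
  i=26: N-A = 13 → N
  i=27: Z-J = 16 → Q
  i=28: J-Z = 10 → K
  i=29: E-E =  0 → A
  i=30: P-I =  7 → H
  shifts repeat with period 7: KAHTHNQ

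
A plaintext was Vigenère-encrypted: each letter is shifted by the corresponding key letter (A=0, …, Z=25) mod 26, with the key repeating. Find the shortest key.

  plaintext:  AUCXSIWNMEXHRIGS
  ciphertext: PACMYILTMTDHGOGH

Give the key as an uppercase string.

PGA

  i= 0: P-A = 15 → P
  i= 1: A-U =  6 → G
  i= 2: C-C =  0 → A
  i= 3: M-X = 15 → P
  i= 4: Y-S =  6 → G
  i= 5: I-I =  0 → A
  i= 6: L-W = 15 → P
  i= 7: T-N =  6 → G
  i= 8: M-M =  0 → A
  i= 9: T-E = 15 → P
  i=10: D-X =  6 → G
  i=11: H-H =  0 → A
  i=12: G-R = 15 → P
  i=13: O-I =  6 → G
  i=14: G-G =  0 → A
  i=15: H-S = 15 → P
  shifts repeat with period 3: PGA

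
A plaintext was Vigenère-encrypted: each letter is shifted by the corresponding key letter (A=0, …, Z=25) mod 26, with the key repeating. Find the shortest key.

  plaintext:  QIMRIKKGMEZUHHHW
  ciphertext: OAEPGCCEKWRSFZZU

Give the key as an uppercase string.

  i= 0: O-Q = 24 → Y
  i= 1: A-I = 18 → S
  i= 2: E-M = 18 → S
  i= 3: P-R = 24 → Y
  i= 4: G-I = 24 → Y
  i= 5: C-K = 18 → S
  i= 6: C-K = 18 → S
  i= 7: E-G = 24 → Y
  i= 8: K-M = 24 → Y
  i= 9: W-E = 18 → S
  i=10: R-Z = 18 → S
  i=11: S-U = 24 → Y
  i=12: F-H = 24 → Y
  i=13: Z-H = 18 → S
  i=14: Z-H = 18 → S
  i=15: U-W = 24 → Y
  shifts repeat with period 4: YSSY

YSSY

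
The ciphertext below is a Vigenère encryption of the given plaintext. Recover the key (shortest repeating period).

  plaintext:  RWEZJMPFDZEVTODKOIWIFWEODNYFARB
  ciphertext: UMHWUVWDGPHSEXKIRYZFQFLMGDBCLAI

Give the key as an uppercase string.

  i= 0: U-R =  3 → D
  i= 1: M-W = 16 → Q
  i= 2: H-E =  3 → D
  i= 3: W-Z = 23 → X
  i= 4: U-J = 11 → L
  i= 5: V-M =  9 → J
  i= 6: W-P =  7 → H
  i= 7: D-F = 24 → Y
  i= 8: G-D =  3 → D
  i= 9: P-Z = 16 → Q
  i=10: H-E =  3 → D
  i=11: S-V = 23 → X
  i=12: E-T = 11 → L
  i=13: X-O =  9 → J
  i=14: K-D =  7 → H
  i=15: I-K = 24 → Y
  i=16: R-O =  3 → D
  i=17: Y-I = 16 → Q
  i=18: Z-W =  3 → D
  i=19: F-I = 23 → X
  i=20: Q-F = 11 → L
  i=21: F-W =  9 → J
  i=22: L-E =  7 → H
  i=23: M-O = 24 → Y
  i=24: G-D =  3 → D
  i=25: D-N = 16 → Q
  i=26: B-Y =  3 → D
  i=27: C-F = 23 → X
  i=28: L-A = 11 → L
  i=29: A-R =  9 → J
  i=30: I-B =  7 → H
  shifts repeat with period 8: DQDXLJHY

DQDXLJHY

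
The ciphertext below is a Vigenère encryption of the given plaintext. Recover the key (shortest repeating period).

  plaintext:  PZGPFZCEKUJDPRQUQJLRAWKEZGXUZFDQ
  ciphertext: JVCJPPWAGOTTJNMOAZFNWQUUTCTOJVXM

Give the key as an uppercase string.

UWWUKQ

  i= 0: J-P = 20 → U
  i= 1: V-Z = 22 → W
  i= 2: C-G = 22 → W
  i= 3: J-P = 20 → U
  i= 4: P-F = 10 → K
  i= 5: P-Z = 16 → Q
  i= 6: W-C = 20 → U
  i= 7: A-E = 22 → W
  i= 8: G-K = 22 → W
  i= 9: O-U = 20 → U
  i=10: T-J = 10 → K
  i=11: T-D = 16 → Q
  i=12: J-P = 20 → U
  i=13: N-R = 22 → W
  i=14: M-Q = 22 → W
  i=15: O-U = 20 → U
  i=16: A-Q = 10 → K
  i=17: Z-J = 16 → Q
  i=18: F-L = 20 → U
  i=19: N-R = 22 → W
  i=20: W-A = 22 → W
  i=21: Q-W = 20 → U
  i=22: U-K = 10 → K
  i=23: U-E = 16 → Q
  i=24: T-Z = 20 → U
  i=25: C-G = 22 → W
  i=26: T-X = 22 → W
  i=27: O-U = 20 → U
  i=28: J-Z = 10 → K
  i=29: V-F = 16 → Q
  i=30: X-D = 20 → U
  i=31: M-Q = 22 → W
  shifts repeat with period 6: UWWUKQ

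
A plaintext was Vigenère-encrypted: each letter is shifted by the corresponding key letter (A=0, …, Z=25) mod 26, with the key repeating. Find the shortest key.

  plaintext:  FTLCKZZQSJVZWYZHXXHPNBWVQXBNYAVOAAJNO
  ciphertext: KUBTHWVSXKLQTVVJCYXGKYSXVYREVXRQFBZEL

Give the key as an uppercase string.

  i= 0: K-F =  5 → F
  i= 1: U-T =  1 → B
  i= 2: B-L = 16 → Q
  i= 3: T-C = 17 → R
  i= 4: H-K = 23 → X
  i= 5: W-Z = 23 → X
  i= 6: V-Z = 22 → W
  i= 7: S-Q =  2 → C
  i= 8: X-S =  5 → F
  i= 9: K-J =  1 → B
  i=10: L-V = 16 → Q
  i=11: Q-Z = 17 → R
  i=12: T-W = 23 → X
  i=13: V-Y = 23 → X
  i=14: V-Z = 22 → W
  i=15: J-H =  2 → C
  i=16: C-X =  5 → F
  i=17: Y-X =  1 → B
  i=18: X-H = 16 → Q
  i=19: G-P = 17 → R
  i=20: K-N = 23 → X
  i=21: Y-B = 23 → X
  i=22: S-W = 22 → W
  i=23: X-V =  2 → C
  i=24: V-Q =  5 → F
  i=25: Y-X =  1 → B
  i=26: R-B = 16 → Q
  i=27: E-N = 17 → R
  i=28: V-Y = 23 → X
  i=29: X-A = 23 → X
  i=30: R-V = 22 → W
  i=31: Q-O =  2 → C
  i=32: F-A =  5 → F
  i=33: B-A =  1 → B
  i=34: Z-J = 16 → Q
  i=35: E-N = 17 → R
  i=36: L-O = 23 → X
  shifts repeat with period 8: FBQRXXWC

FBQRXXWC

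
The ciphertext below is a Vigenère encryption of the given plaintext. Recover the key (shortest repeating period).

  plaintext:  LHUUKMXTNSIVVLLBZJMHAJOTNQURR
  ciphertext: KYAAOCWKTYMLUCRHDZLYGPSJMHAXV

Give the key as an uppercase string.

  i= 0: K-L = 25 → Z
  i= 1: Y-H = 17 → R
  i= 2: A-U =  6 → G
  i= 3: A-U =  6 → G
  i= 4: O-K =  4 → E
  i= 5: C-M = 16 → Q
  i= 6: W-X = 25 → Z
  i= 7: K-T = 17 → R
  i= 8: T-N =  6 → G
  i= 9: Y-S =  6 → G
  i=10: M-I =  4 → E
  i=11: L-V = 16 → Q
  i=12: U-V = 25 → Z
  i=13: C-L = 17 → R
  i=14: R-L =  6 → G
  i=15: H-B =  6 → G
  i=16: D-Z =  4 → E
  i=17: Z-J = 16 → Q
  i=18: L-M = 25 → Z
  i=19: Y-H = 17 → R
  i=20: G-A =  6 → G
  i=21: P-J =  6 → G
  i=22: S-O =  4 → E
  i=23: J-T = 16 → Q
  i=24: M-N = 25 → Z
  i=25: H-Q = 17 → R
  i=26: A-U =  6 → G
  i=27: X-R =  6 → G
  i=28: V-R =  4 → E
  shifts repeat with period 6: ZRGGEQ

ZRGGEQ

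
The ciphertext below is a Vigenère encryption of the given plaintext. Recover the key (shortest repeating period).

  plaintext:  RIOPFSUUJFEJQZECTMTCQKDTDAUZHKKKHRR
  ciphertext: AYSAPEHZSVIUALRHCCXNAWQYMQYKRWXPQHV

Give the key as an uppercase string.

JQELKMNF

  i= 0: A-R =  9 → J
  i= 1: Y-I = 16 → Q
  i= 2: S-O =  4 → E
  i= 3: A-P = 11 → L
  i= 4: P-F = 10 → K
  i= 5: E-S = 12 → M
  i= 6: H-U = 13 → N
  i= 7: Z-U =  5 → F
  i= 8: S-J =  9 → J
  i= 9: V-F = 16 → Q
  i=10: I-E =  4 → E
  i=11: U-J = 11 → L
  i=12: A-Q = 10 → K
  i=13: L-Z = 12 → M
  i=14: R-E = 13 → N
  i=15: H-C =  5 → F
  i=16: C-T =  9 → J
  i=17: C-M = 16 → Q
  i=18: X-T =  4 → E
  i=19: N-C = 11 → L
  i=20: A-Q = 10 → K
  i=21: W-K = 12 → M
  i=22: Q-D = 13 → N
  i=23: Y-T =  5 → F
  i=24: M-D =  9 → J
  i=25: Q-A = 16 → Q
  i=26: Y-U =  4 → E
  i=27: K-Z = 11 → L
  i=28: R-H = 10 → K
  i=29: W-K = 12 → M
  i=30: X-K = 13 → N
  i=31: P-K =  5 → F
  i=32: Q-H =  9 → J
  i=33: H-R = 16 → Q
  i=34: V-R =  4 → E
  shifts repeat with period 8: JQELKMNF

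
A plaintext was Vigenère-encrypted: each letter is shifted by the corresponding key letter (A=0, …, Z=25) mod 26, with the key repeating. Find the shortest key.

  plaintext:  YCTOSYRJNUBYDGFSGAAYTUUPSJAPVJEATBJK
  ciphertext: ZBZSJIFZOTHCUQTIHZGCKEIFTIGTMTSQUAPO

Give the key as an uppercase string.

BZGERKOQ

  i= 0: Z-Y =  1 → B
  i= 1: B-C = 25 → Z
  i= 2: Z-T =  6 → G
  i= 3: S-O =  4 → E
  i= 4: J-S = 17 → R
  i= 5: I-Y = 10 → K
  i= 6: F-R = 14 → O
  i= 7: Z-J = 16 → Q
  i= 8: O-N =  1 → B
  i= 9: T-U = 25 → Z
  i=10: H-B =  6 → G
  i=11: C-Y =  4 → E
  i=12: U-D = 17 → R
  i=13: Q-G = 10 → K
  i=14: T-F = 14 → O
  i=15: I-S = 16 → Q
  i=16: H-G =  1 → B
  i=17: Z-A = 25 → Z
  i=18: G-A =  6 → G
  i=19: C-Y =  4 → E
  i=20: K-T = 17 → R
  i=21: E-U = 10 → K
  i=22: I-U = 14 → O
  i=23: F-P = 16 → Q
  i=24: T-S =  1 → B
  i=25: I-J = 25 → Z
  i=26: G-A =  6 → G
  i=27: T-P =  4 → E
  i=28: M-V = 17 → R
  i=29: T-J = 10 → K
  i=30: S-E = 14 → O
  i=31: Q-A = 16 → Q
  i=32: U-T =  1 → B
  i=33: A-B = 25 → Z
  i=34: P-J =  6 → G
  i=35: O-K =  4 → E
  shifts repeat with period 8: BZGERKOQ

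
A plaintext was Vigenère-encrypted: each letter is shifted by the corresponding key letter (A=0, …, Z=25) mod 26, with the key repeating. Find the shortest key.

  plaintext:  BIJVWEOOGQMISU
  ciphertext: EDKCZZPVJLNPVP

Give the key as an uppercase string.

  i= 0: E-B =  3 → D
  i= 1: D-I = 21 → V
  i= 2: K-J =  1 → B
  i= 3: C-V =  7 → H
  i= 4: Z-W =  3 → D
  i= 5: Z-E = 21 → V
  i= 6: P-O =  1 → B
  i= 7: V-O =  7 → H
  i= 8: J-G =  3 → D
  i= 9: L-Q = 21 → V
  i=10: N-M =  1 → B
  i=11: P-I =  7 → H
  i=12: V-S =  3 → D
  i=13: P-U = 21 → V
  shifts repeat with period 4: DVBH

DVBH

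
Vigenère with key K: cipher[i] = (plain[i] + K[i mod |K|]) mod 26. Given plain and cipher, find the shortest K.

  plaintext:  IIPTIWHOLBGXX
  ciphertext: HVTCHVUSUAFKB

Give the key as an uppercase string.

  i= 0: H-I = 25 → Z
  i= 1: V-I = 13 → N
  i= 2: T-P =  4 → E
  i= 3: C-T =  9 → J
  i= 4: H-I = 25 → Z
  i= 5: V-W = 25 → Z
  i= 6: U-H = 13 → N
  i= 7: S-O =  4 → E
  i= 8: U-L =  9 → J
  i= 9: A-B = 25 → Z
  i=10: F-G = 25 → Z
  i=11: K-X = 13 → N
  i=12: B-X =  4 → E
  shifts repeat with period 5: ZNEJZ

ZNEJZ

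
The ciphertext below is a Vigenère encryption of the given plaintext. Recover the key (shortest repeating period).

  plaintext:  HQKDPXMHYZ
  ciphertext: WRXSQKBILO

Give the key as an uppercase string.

  i= 0: W-H = 15 → P
  i= 1: R-Q =  1 → B
  i= 2: X-K = 13 → N
  i= 3: S-D = 15 → P
  i= 4: Q-P =  1 → B
  i= 5: K-X = 13 → N
  i= 6: B-M = 15 → P
  i= 7: I-H =  1 → B
  i= 8: L-Y = 13 → N
  i= 9: O-Z = 15 → P
  shifts repeat with period 3: PBN

PBN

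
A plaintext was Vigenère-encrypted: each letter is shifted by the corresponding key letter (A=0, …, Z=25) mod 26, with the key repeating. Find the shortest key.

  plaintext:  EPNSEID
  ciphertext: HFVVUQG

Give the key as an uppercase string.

DQI

  i= 0: H-E =  3 → D
  i= 1: F-P = 16 → Q
  i= 2: V-N =  8 → I
  i= 3: V-S =  3 → D
  i= 4: U-E = 16 → Q
  i= 5: Q-I =  8 → I
  i= 6: G-D =  3 → D
  shifts repeat with period 3: DQI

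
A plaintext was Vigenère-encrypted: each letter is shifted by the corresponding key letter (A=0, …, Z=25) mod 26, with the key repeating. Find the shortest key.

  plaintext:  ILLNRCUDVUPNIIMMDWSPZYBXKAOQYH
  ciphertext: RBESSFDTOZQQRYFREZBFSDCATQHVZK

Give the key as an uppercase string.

  i= 0: R-I =  9 → J
  i= 1: B-L = 16 → Q
  i= 2: E-L = 19 → T
  i= 3: S-N =  5 → F
  i= 4: S-R =  1 → B
  i= 5: F-C =  3 → D
  i= 6: D-U =  9 → J
  i= 7: T-D = 16 → Q
  i= 8: O-V = 19 → T
  i= 9: Z-U =  5 → F
  i=10: Q-P =  1 → B
  i=11: Q-N =  3 → D
  i=12: R-I =  9 → J
  i=13: Y-I = 16 → Q
  i=14: F-M = 19 → T
  i=15: R-M =  5 → F
  i=16: E-D =  1 → B
  i=17: Z-W =  3 → D
  i=18: B-S =  9 → J
  i=19: F-P = 16 → Q
  i=20: S-Z = 19 → T
  i=21: D-Y =  5 → F
  i=22: C-B =  1 → B
  i=23: A-X =  3 → D
  i=24: T-K =  9 → J
  i=25: Q-A = 16 → Q
  i=26: H-O = 19 → T
  i=27: V-Q =  5 → F
  i=28: Z-Y =  1 → B
  i=29: K-H =  3 → D
  shifts repeat with period 6: JQTFBD

JQTFBD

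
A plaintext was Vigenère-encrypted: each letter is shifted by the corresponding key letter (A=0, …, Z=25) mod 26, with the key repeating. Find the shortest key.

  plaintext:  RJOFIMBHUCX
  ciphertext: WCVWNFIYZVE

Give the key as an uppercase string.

FTHR

  i= 0: W-R =  5 → F
  i= 1: C-J = 19 → T
  i= 2: V-O =  7 → H
  i= 3: W-F = 17 → R
  i= 4: N-I =  5 → F
  i= 5: F-M = 19 → T
  i= 6: I-B =  7 → H
  i= 7: Y-H = 17 → R
  i= 8: Z-U =  5 → F
  i= 9: V-C = 19 → T
  i=10: E-X =  7 → H
  shifts repeat with period 4: FTHR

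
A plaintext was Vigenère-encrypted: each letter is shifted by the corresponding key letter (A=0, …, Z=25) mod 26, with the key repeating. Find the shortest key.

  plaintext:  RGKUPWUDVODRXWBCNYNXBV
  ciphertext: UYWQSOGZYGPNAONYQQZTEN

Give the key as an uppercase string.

  i= 0: U-R =  3 → D
  i= 1: Y-G = 18 → S
  i= 2: W-K = 12 → M
  i= 3: Q-U = 22 → W
  i= 4: S-P =  3 → D
  i= 5: O-W = 18 → S
  i= 6: G-U = 12 → M
  i= 7: Z-D = 22 → W
  i= 8: Y-V =  3 → D
  i= 9: G-O = 18 → S
  i=10: P-D = 12 → M
  i=11: N-R = 22 → W
  i=12: A-X =  3 → D
  i=13: O-W = 18 → S
  i=14: N-B = 12 → M
  i=15: Y-C = 22 → W
  i=16: Q-N =  3 → D
  i=17: Q-Y = 18 → S
  i=18: Z-N = 12 → M
  i=19: T-X = 22 → W
  i=20: E-B =  3 → D
  i=21: N-V = 18 → S
  shifts repeat with period 4: DSMW

DSMW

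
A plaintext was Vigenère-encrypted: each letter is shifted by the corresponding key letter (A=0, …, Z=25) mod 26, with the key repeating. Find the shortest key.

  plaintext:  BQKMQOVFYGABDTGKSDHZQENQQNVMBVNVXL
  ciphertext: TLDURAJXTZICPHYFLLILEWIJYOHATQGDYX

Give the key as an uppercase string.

  i= 0: T-B = 18 → S
  i= 1: L-Q = 21 → V
  i= 2: D-K = 19 → T
  i= 3: U-M =  8 → I
  i= 4: R-Q =  1 → B
  i= 5: A-O = 12 → M
  i= 6: J-V = 14 → O
  i= 7: X-F = 18 → S
  i= 8: T-Y = 21 → V
  i= 9: Z-G = 19 → T
  i=10: I-A =  8 → I
  i=11: C-B =  1 → B
  i=12: P-D = 12 → M
  i=13: H-T = 14 → O
  i=14: Y-G = 18 → S
  i=15: F-K = 21 → V
  i=16: L-S = 19 → T
  i=17: L-D =  8 → I
  i=18: I-H =  1 → B
  i=19: L-Z = 12 → M
  i=20: E-Q = 14 → O
  i=21: W-E = 18 → S
  i=22: I-N = 21 → V
  i=23: J-Q = 19 → T
  i=24: Y-Q =  8 → I
  i=25: O-N =  1 → B
  i=26: H-V = 12 → M
  i=27: A-M = 14 → O
  i=28: T-B = 18 → S
  i=29: Q-V = 21 → V
  i=30: G-N = 19 → T
  i=31: D-V =  8 → I
  i=32: Y-X =  1 → B
  i=33: X-L = 12 → M
  shifts repeat with period 7: SVTIBMO

SVTIBMO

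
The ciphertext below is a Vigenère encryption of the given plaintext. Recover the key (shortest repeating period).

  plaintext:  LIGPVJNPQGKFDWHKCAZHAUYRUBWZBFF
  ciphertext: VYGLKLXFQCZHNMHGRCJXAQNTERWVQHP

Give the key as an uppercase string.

  i= 0: V-L = 10 → K
  i= 1: Y-I = 16 → Q
  i= 2: G-G =  0 → A
  i= 3: L-P = 22 → W
  i= 4: K-V = 15 → P
  i= 5: L-J =  2 → C
  i= 6: X-N = 10 → K
  i= 7: F-P = 16 → Q
  i= 8: Q-Q =  0 → A
  i= 9: C-G = 22 → W
  i=10: Z-K = 15 → P
  i=11: H-F =  2 → C
  i=12: N-D = 10 → K
  i=13: M-W = 16 → Q
  i=14: H-H =  0 → A
  i=15: G-K = 22 → W
  i=16: R-C = 15 → P
  i=17: C-A =  2 → C
  i=18: J-Z = 10 → K
  i=19: X-H = 16 → Q
  i=20: A-A =  0 → A
  i=21: Q-U = 22 → W
  i=22: N-Y = 15 → P
  i=23: T-R =  2 → C
  i=24: E-U = 10 → K
  i=25: R-B = 16 → Q
  i=26: W-W =  0 → A
  i=27: V-Z = 22 → W
  i=28: Q-B = 15 → P
  i=29: H-F =  2 → C
  i=30: P-F = 10 → K
  shifts repeat with period 6: KQAWPC

KQAWPC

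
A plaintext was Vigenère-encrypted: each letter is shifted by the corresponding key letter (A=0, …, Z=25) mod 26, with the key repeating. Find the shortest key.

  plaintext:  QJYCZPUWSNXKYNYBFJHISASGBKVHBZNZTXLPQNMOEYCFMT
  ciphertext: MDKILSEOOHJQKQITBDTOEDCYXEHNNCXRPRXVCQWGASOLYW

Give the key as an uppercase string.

WUMGMDKS

  i= 0: M-Q = 22 → W
  i= 1: D-J = 20 → U
  i= 2: K-Y = 12 → M
  i= 3: I-C =  6 → G
  i= 4: L-Z = 12 → M
  i= 5: S-P =  3 → D
  i= 6: E-U = 10 → K
  i= 7: O-W = 18 → S
  i= 8: O-S = 22 → W
  i= 9: H-N = 20 → U
  i=10: J-X = 12 → M
  i=11: Q-K =  6 → G
  i=12: K-Y = 12 → M
  i=13: Q-N =  3 → D
  i=14: I-Y = 10 → K
  i=15: T-B = 18 → S
  i=16: B-F = 22 → W
  i=17: D-J = 20 → U
  i=18: T-H = 12 → M
  i=19: O-I =  6 → G
  i=20: E-S = 12 → M
  i=21: D-A =  3 → D
  i=22: C-S = 10 → K
  i=23: Y-G = 18 → S
  i=24: X-B = 22 → W
  i=25: E-K = 20 → U
  i=26: H-V = 12 → M
  i=27: N-H =  6 → G
  i=28: N-B = 12 → M
  i=29: C-Z =  3 → D
  i=30: X-N = 10 → K
  i=31: R-Z = 18 → S
  i=32: P-T = 22 → W
  i=33: R-X = 20 → U
  i=34: X-L = 12 → M
  i=35: V-P =  6 → G
  i=36: C-Q = 12 → M
  i=37: Q-N =  3 → D
  i=38: W-M = 10 → K
  i=39: G-O = 18 → S
  i=40: A-E = 22 → W
  i=41: S-Y = 20 → U
  i=42: O-C = 12 → M
  i=43: L-F =  6 → G
  i=44: Y-M = 12 → M
  i=45: W-T =  3 → D
  shifts repeat with period 8: WUMGMDKS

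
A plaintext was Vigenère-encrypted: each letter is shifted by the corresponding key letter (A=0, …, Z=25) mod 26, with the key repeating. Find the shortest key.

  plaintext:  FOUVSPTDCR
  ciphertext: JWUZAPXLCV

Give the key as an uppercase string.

EIA

  i= 0: J-F =  4 → E
  i= 1: W-O =  8 → I
  i= 2: U-U =  0 → A
  i= 3: Z-V =  4 → E
  i= 4: A-S =  8 → I
  i= 5: P-P =  0 → A
  i= 6: X-T =  4 → E
  i= 7: L-D =  8 → I
  i= 8: C-C =  0 → A
  i= 9: V-R =  4 → E
  shifts repeat with period 3: EIA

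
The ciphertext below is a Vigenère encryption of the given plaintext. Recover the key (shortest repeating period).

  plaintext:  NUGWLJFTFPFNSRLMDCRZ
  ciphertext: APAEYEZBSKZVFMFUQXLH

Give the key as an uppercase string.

  i= 0: A-N = 13 → N
  i= 1: P-U = 21 → V
  i= 2: A-G = 20 → U
  i= 3: E-W =  8 → I
  i= 4: Y-L = 13 → N
  i= 5: E-J = 21 → V
  i= 6: Z-F = 20 → U
  i= 7: B-T =  8 → I
  i= 8: S-F = 13 → N
  i= 9: K-P = 21 → V
  i=10: Z-F = 20 → U
  i=11: V-N =  8 → I
  i=12: F-S = 13 → N
  i=13: M-R = 21 → V
  i=14: F-L = 20 → U
  i=15: U-M =  8 → I
  i=16: Q-D = 13 → N
  i=17: X-C = 21 → V
  i=18: L-R = 20 → U
  i=19: H-Z =  8 → I
  shifts repeat with period 4: NVUI

NVUI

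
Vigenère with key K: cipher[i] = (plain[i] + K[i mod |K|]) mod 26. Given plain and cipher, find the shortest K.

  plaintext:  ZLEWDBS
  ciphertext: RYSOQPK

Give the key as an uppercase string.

  i= 0: R-Z = 18 → S
  i= 1: Y-L = 13 → N
  i= 2: S-E = 14 → O
  i= 3: O-W = 18 → S
  i= 4: Q-D = 13 → N
  i= 5: P-B = 14 → O
  i= 6: K-S = 18 → S
  shifts repeat with period 3: SNO

SNO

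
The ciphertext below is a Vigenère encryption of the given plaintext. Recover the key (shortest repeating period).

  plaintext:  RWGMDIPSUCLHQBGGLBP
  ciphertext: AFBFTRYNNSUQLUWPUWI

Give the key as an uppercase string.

JJVTQ

  i= 0: A-R =  9 → J
  i= 1: F-W =  9 → J
  i= 2: B-G = 21 → V
  i= 3: F-M = 19 → T
  i= 4: T-D = 16 → Q
  i= 5: R-I =  9 → J
  i= 6: Y-P =  9 → J
  i= 7: N-S = 21 → V
  i= 8: N-U = 19 → T
  i= 9: S-C = 16 → Q
  i=10: U-L =  9 → J
  i=11: Q-H =  9 → J
  i=12: L-Q = 21 → V
  i=13: U-B = 19 → T
  i=14: W-G = 16 → Q
  i=15: P-G =  9 → J
  i=16: U-L =  9 → J
  i=17: W-B = 21 → V
  i=18: I-P = 19 → T
  shifts repeat with period 5: JJVTQ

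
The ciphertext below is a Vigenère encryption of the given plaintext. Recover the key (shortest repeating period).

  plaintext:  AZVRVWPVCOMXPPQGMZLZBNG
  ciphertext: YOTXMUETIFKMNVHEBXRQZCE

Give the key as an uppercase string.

  i= 0: Y-A = 24 → Y
  i= 1: O-Z = 15 → P
  i= 2: T-V = 24 → Y
  i= 3: X-R =  6 → G
  i= 4: M-V = 17 → R
  i= 5: U-W = 24 → Y
  i= 6: E-P = 15 → P
  i= 7: T-V = 24 → Y
  i= 8: I-C =  6 → G
  i= 9: F-O = 17 → R
  i=10: K-M = 24 → Y
  i=11: M-X = 15 → P
  i=12: N-P = 24 → Y
  i=13: V-P =  6 → G
  i=14: H-Q = 17 → R
  i=15: E-G = 24 → Y
  i=16: B-M = 15 → P
  i=17: X-Z = 24 → Y
  i=18: R-L =  6 → G
  i=19: Q-Z = 17 → R
  i=20: Z-B = 24 → Y
  i=21: C-N = 15 → P
  i=22: E-G = 24 → Y
  shifts repeat with period 5: YPYGR

YPYGR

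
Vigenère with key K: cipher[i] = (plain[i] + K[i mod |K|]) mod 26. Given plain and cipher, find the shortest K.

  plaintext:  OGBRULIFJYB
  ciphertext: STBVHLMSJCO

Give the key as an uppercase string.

ENA

  i= 0: S-O =  4 → E
  i= 1: T-G = 13 → N
  i= 2: B-B =  0 → A
  i= 3: V-R =  4 → E
  i= 4: H-U = 13 → N
  i= 5: L-L =  0 → A
  i= 6: M-I =  4 → E
  i= 7: S-F = 13 → N
  i= 8: J-J =  0 → A
  i= 9: C-Y =  4 → E
  i=10: O-B = 13 → N
  shifts repeat with period 3: ENA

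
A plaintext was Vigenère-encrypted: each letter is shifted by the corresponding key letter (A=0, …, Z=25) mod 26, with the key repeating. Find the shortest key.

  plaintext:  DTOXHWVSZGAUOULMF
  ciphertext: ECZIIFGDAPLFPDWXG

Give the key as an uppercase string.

  i= 0: E-D =  1 → B
  i= 1: C-T =  9 → J
  i= 2: Z-O = 11 → L
  i= 3: I-X = 11 → L
  i= 4: I-H =  1 → B
  i= 5: F-W =  9 → J
  i= 6: G-V = 11 → L
  i= 7: D-S = 11 → L
  i= 8: A-Z =  1 → B
  i= 9: P-G =  9 → J
  i=10: L-A = 11 → L
  i=11: F-U = 11 → L
  i=12: P-O =  1 → B
  i=13: D-U =  9 → J
  i=14: W-L = 11 → L
  i=15: X-M = 11 → L
  i=16: G-F =  1 → B
  shifts repeat with period 4: BJLL

BJLL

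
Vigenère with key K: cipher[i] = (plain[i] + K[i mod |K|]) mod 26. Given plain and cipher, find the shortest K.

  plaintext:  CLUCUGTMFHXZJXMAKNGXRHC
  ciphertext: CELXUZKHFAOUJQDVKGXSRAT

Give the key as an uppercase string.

  i= 0: C-C =  0 → A
  i= 1: E-L = 19 → T
  i= 2: L-U = 17 → R
  i= 3: X-C = 21 → V
  i= 4: U-U =  0 → A
  i= 5: Z-G = 19 → T
  i= 6: K-T = 17 → R
  i= 7: H-M = 21 → V
  i= 8: F-F =  0 → A
  i= 9: A-H = 19 → T
  i=10: O-X = 17 → R
  i=11: U-Z = 21 → V
  i=12: J-J =  0 → A
  i=13: Q-X = 19 → T
  i=14: D-M = 17 → R
  i=15: V-A = 21 → V
  i=16: K-K =  0 → A
  i=17: G-N = 19 → T
  i=18: X-G = 17 → R
  i=19: S-X = 21 → V
  i=20: R-R =  0 → A
  i=21: A-H = 19 → T
  i=22: T-C = 17 → R
  shifts repeat with period 4: ATRV

ATRV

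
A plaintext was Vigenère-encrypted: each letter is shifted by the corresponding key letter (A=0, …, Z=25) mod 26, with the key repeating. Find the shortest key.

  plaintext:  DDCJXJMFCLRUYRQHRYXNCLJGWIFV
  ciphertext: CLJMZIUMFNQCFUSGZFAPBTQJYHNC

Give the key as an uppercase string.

  i= 0: C-D = 25 → Z
  i= 1: L-D =  8 → I
  i= 2: J-C =  7 → H
  i= 3: M-J =  3 → D
  i= 4: Z-X =  2 → C
  i= 5: I-J = 25 → Z
  i= 6: U-M =  8 → I
  i= 7: M-F =  7 → H
  i= 8: F-C =  3 → D
  i= 9: N-L =  2 → C
  i=10: Q-R = 25 → Z
  i=11: C-U =  8 → I
  i=12: F-Y =  7 → H
  i=13: U-R =  3 → D
  i=14: S-Q =  2 → C
  i=15: G-H = 25 → Z
  i=16: Z-R =  8 → I
  i=17: F-Y =  7 → H
  i=18: A-X =  3 → D
  i=19: P-N =  2 → C
  i=20: B-C = 25 → Z
  i=21: T-L =  8 → I
  i=22: Q-J =  7 → H
  i=23: J-G =  3 → D
  i=24: Y-W =  2 → C
  i=25: H-I = 25 → Z
  i=26: N-F =  8 → I
  i=27: C-V =  7 → H
  shifts repeat with period 5: ZIHDC

ZIHDC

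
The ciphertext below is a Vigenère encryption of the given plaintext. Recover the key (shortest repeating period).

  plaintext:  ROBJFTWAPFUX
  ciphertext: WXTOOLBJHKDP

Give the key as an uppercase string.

  i= 0: W-R =  5 → F
  i= 1: X-O =  9 → J
  i= 2: T-B = 18 → S
  i= 3: O-J =  5 → F
  i= 4: O-F =  9 → J
  i= 5: L-T = 18 → S
  i= 6: B-W =  5 → F
  i= 7: J-A =  9 → J
  i= 8: H-P = 18 → S
  i= 9: K-F =  5 → F
  i=10: D-U =  9 → J
  i=11: P-X = 18 → S
  shifts repeat with period 3: FJS

FJS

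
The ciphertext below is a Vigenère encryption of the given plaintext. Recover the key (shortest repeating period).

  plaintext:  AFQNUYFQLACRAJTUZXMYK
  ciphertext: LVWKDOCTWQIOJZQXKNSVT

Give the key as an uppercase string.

LQGXJQXD

  i= 0: L-A = 11 → L
  i= 1: V-F = 16 → Q
  i= 2: W-Q =  6 → G
  i= 3: K-N = 23 → X
  i= 4: D-U =  9 → J
  i= 5: O-Y = 16 → Q
  i= 6: C-F = 23 → X
  i= 7: T-Q =  3 → D
  i= 8: W-L = 11 → L
  i= 9: Q-A = 16 → Q
  i=10: I-C =  6 → G
  i=11: O-R = 23 → X
  i=12: J-A =  9 → J
  i=13: Z-J = 16 → Q
  i=14: Q-T = 23 → X
  i=15: X-U =  3 → D
  i=16: K-Z = 11 → L
  i=17: N-X = 16 → Q
  i=18: S-M =  6 → G
  i=19: V-Y = 23 → X
  i=20: T-K =  9 → J
  shifts repeat with period 8: LQGXJQXD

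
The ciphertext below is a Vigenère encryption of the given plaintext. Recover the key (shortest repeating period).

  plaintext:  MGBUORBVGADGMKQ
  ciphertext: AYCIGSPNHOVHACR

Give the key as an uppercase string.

  i= 0: A-M = 14 → O
  i= 1: Y-G = 18 → S
  i= 2: C-B =  1 → B
  i= 3: I-U = 14 → O
  i= 4: G-O = 18 → S
  i= 5: S-R =  1 → B
  i= 6: P-B = 14 → O
  i= 7: N-V = 18 → S
  i= 8: H-G =  1 → B
  i= 9: O-A = 14 → O
  i=10: V-D = 18 → S
  i=11: H-G =  1 → B
  i=12: A-M = 14 → O
  i=13: C-K = 18 → S
  i=14: R-Q =  1 → B
  shifts repeat with period 3: OSB

OSB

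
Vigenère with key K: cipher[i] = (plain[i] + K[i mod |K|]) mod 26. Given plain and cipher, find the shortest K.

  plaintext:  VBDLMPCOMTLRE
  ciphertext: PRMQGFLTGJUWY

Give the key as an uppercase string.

  i= 0: P-V = 20 → U
  i= 1: R-B = 16 → Q
  i= 2: M-D =  9 → J
  i= 3: Q-L =  5 → F
  i= 4: G-M = 20 → U
  i= 5: F-P = 16 → Q
  i= 6: L-C =  9 → J
  i= 7: T-O =  5 → F
  i= 8: G-M = 20 → U
  i= 9: J-T = 16 → Q
  i=10: U-L =  9 → J
  i=11: W-R =  5 → F
  i=12: Y-E = 20 → U
  shifts repeat with period 4: UQJF

UQJF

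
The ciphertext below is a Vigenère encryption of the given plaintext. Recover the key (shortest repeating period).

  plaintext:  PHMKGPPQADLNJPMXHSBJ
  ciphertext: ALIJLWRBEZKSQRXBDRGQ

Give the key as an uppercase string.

LEWZFHC

  i= 0: A-P = 11 → L
  i= 1: L-H =  4 → E
  i= 2: I-M = 22 → W
  i= 3: J-K = 25 → Z
  i= 4: L-G =  5 → F
  i= 5: W-P =  7 → H
  i= 6: R-P =  2 → C
  i= 7: B-Q = 11 → L
  i= 8: E-A =  4 → E
  i= 9: Z-D = 22 → W
  i=10: K-L = 25 → Z
  i=11: S-N =  5 → F
  i=12: Q-J =  7 → H
  i=13: R-P =  2 → C
  i=14: X-M = 11 → L
  i=15: B-X =  4 → E
  i=16: D-H = 22 → W
  i=17: R-S = 25 → Z
  i=18: G-B =  5 → F
  i=19: Q-J =  7 → H
  shifts repeat with period 7: LEWZFHC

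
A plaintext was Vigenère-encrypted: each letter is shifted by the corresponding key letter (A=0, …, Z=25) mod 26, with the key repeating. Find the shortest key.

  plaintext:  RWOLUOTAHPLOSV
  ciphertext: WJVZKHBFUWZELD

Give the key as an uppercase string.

FNHOQTI

  i= 0: W-R =  5 → F
  i= 1: J-W = 13 → N
  i= 2: V-O =  7 → H
  i= 3: Z-L = 14 → O
  i= 4: K-U = 16 → Q
  i= 5: H-O = 19 → T
  i= 6: B-T =  8 → I
  i= 7: F-A =  5 → F
  i= 8: U-H = 13 → N
  i= 9: W-P =  7 → H
  i=10: Z-L = 14 → O
  i=11: E-O = 16 → Q
  i=12: L-S = 19 → T
  i=13: D-V =  8 → I
  shifts repeat with period 7: FNHOQTI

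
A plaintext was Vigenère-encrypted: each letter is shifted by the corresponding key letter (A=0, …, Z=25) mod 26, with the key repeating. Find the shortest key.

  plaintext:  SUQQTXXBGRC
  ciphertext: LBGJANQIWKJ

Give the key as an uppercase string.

  i= 0: L-S = 19 → T
  i= 1: B-U =  7 → H
  i= 2: G-Q = 16 → Q
  i= 3: J-Q = 19 → T
  i= 4: A-T =  7 → H
  i= 5: N-X = 16 → Q
  i= 6: Q-X = 19 → T
  i= 7: I-B =  7 → H
  i= 8: W-G = 16 → Q
  i= 9: K-R = 19 → T
  i=10: J-C =  7 → H
  shifts repeat with period 3: THQ

THQ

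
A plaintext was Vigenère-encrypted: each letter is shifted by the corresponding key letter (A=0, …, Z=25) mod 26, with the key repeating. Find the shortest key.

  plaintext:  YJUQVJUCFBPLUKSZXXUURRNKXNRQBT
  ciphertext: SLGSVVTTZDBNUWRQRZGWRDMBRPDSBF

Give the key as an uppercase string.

  i= 0: S-Y = 20 → U
  i= 1: L-J =  2 → C
  i= 2: G-U = 12 → M
  i= 3: S-Q =  2 → C
  i= 4: V-V =  0 → A
  i= 5: V-J = 12 → M
  i= 6: T-U = 25 → Z
  i= 7: T-C = 17 → R
  i= 8: Z-F = 20 → U
  i= 9: D-B =  2 → C
  i=10: B-P = 12 → M
  i=11: N-L =  2 → C
  i=12: U-U =  0 → A
  i=13: W-K = 12 → M
  i=14: R-S = 25 → Z
  i=15: Q-Z = 17 → R
  i=16: R-X = 20 → U
  i=17: Z-X =  2 → C
  i=18: G-U = 12 → M
  i=19: W-U =  2 → C
  i=20: R-R =  0 → A
  i=21: D-R = 12 → M
  i=22: M-N = 25 → Z
  i=23: B-K = 17 → R
  i=24: R-X = 20 → U
  i=25: P-N =  2 → C
  i=26: D-R = 12 → M
  i=27: S-Q =  2 → C
  i=28: B-B =  0 → A
  i=29: F-T = 12 → M
  shifts repeat with period 8: UCMCAMZR

UCMCAMZR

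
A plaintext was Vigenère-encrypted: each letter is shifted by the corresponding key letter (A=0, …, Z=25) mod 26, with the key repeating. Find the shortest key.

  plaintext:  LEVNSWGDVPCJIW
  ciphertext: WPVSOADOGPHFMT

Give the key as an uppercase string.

LLAFWEX

  i= 0: W-L = 11 → L
  i= 1: P-E = 11 → L
  i= 2: V-V =  0 → A
  i= 3: S-N =  5 → F
  i= 4: O-S = 22 → W
  i= 5: A-W =  4 → E
  i= 6: D-G = 23 → X
  i= 7: O-D = 11 → L
  i= 8: G-V = 11 → L
  i= 9: P-P =  0 → A
  i=10: H-C =  5 → F
  i=11: F-J = 22 → W
  i=12: M-I =  4 → E
  i=13: T-W = 23 → X
  shifts repeat with period 7: LLAFWEX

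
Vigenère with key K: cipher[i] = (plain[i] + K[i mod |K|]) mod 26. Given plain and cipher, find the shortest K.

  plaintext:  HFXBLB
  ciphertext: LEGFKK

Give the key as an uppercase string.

EZJ

  i= 0: L-H =  4 → E
  i= 1: E-F = 25 → Z
  i= 2: G-X =  9 → J
  i= 3: F-B =  4 → E
  i= 4: K-L = 25 → Z
  i= 5: K-B =  9 → J
  shifts repeat with period 3: EZJ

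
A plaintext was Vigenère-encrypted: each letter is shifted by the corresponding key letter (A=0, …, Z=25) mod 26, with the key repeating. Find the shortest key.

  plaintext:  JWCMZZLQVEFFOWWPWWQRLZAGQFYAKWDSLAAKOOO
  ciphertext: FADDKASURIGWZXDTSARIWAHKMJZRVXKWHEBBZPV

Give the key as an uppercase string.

  i= 0: F-J = 22 → W
  i= 1: A-W =  4 → E
  i= 2: D-C =  1 → B
  i= 3: D-M = 17 → R
  i= 4: K-Z = 11 → L
  i= 5: A-Z =  1 → B
  i= 6: S-L =  7 → H
  i= 7: U-Q =  4 → E
  i= 8: R-V = 22 → W
  i= 9: I-E =  4 → E
  i=10: G-F =  1 → B
  i=11: W-F = 17 → R
  i=12: Z-O = 11 → L
  i=13: X-W =  1 → B
  i=14: D-W =  7 → H
  i=15: T-P =  4 → E
  i=16: S-W = 22 → W
  i=17: A-W =  4 → E
  i=18: R-Q =  1 → B
  i=19: I-R = 17 → R
  i=20: W-L = 11 → L
  i=21: A-Z =  1 → B
  i=22: H-A =  7 → H
  i=23: K-G =  4 → E
  i=24: M-Q = 22 → W
  i=25: J-F =  4 → E
  i=26: Z-Y =  1 → B
  i=27: R-A = 17 → R
  i=28: V-K = 11 → L
  i=29: X-W =  1 → B
  i=30: K-D =  7 → H
  i=31: W-S =  4 → E
  i=32: H-L = 22 → W
  i=33: E-A =  4 → E
  i=34: B-A =  1 → B
  i=35: B-K = 17 → R
  i=36: Z-O = 11 → L
  i=37: P-O =  1 → B
  i=38: V-O =  7 → H
  shifts repeat with period 8: WEBRLBHE

WEBRLBHE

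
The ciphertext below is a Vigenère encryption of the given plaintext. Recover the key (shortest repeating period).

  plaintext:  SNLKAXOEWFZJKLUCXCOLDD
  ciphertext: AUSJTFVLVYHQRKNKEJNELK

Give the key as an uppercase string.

  i= 0: A-S =  8 → I
  i= 1: U-N =  7 → H
  i= 2: S-L =  7 → H
  i= 3: J-K = 25 → Z
  i= 4: T-A = 19 → T
  i= 5: F-X =  8 → I
  i= 6: V-O =  7 → H
  i= 7: L-E =  7 → H
  i= 8: V-W = 25 → Z
  i= 9: Y-F = 19 → T
  i=10: H-Z =  8 → I
  i=11: Q-J =  7 → H
  i=12: R-K =  7 → H
  i=13: K-L = 25 → Z
  i=14: N-U = 19 → T
  i=15: K-C =  8 → I
  i=16: E-X =  7 → H
  i=17: J-C =  7 → H
  i=18: N-O = 25 → Z
  i=19: E-L = 19 → T
  i=20: L-D =  8 → I
  i=21: K-D =  7 → H
  shifts repeat with period 5: IHHZT

IHHZT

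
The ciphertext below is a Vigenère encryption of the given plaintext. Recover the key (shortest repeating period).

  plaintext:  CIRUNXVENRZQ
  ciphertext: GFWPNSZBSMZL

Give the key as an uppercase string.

  i= 0: G-C =  4 → E
  i= 1: F-I = 23 → X
  i= 2: W-R =  5 → F
  i= 3: P-U = 21 → V
  i= 4: N-N =  0 → A
  i= 5: S-X = 21 → V
  i= 6: Z-V =  4 → E
  i= 7: B-E = 23 → X
  i= 8: S-N =  5 → F
  i= 9: M-R = 21 → V
  i=10: Z-Z =  0 → A
  i=11: L-Q = 21 → V
  shifts repeat with period 6: EXFVAV

EXFVAV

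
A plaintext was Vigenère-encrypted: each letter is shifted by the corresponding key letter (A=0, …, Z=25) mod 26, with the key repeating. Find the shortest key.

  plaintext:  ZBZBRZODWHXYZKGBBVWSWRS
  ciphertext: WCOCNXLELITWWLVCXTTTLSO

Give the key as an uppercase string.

XBPBWY

  i= 0: W-Z = 23 → X
  i= 1: C-B =  1 → B
  i= 2: O-Z = 15 → P
  i= 3: C-B =  1 → B
  i= 4: N-R = 22 → W
  i= 5: X-Z = 24 → Y
  i= 6: L-O = 23 → X
  i= 7: E-D =  1 → B
  i= 8: L-W = 15 → P
  i= 9: I-H =  1 → B
  i=10: T-X = 22 → W
  i=11: W-Y = 24 → Y
  i=12: W-Z = 23 → X
  i=13: L-K =  1 → B
  i=14: V-G = 15 → P
  i=15: C-B =  1 → B
  i=16: X-B = 22 → W
  i=17: T-V = 24 → Y
  i=18: T-W = 23 → X
  i=19: T-S =  1 → B
  i=20: L-W = 15 → P
  i=21: S-R =  1 → B
  i=22: O-S = 22 → W
  shifts repeat with period 6: XBPBWY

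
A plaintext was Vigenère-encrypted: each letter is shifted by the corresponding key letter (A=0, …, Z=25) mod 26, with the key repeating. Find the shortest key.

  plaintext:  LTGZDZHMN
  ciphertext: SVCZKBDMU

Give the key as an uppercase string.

HCWA

  i= 0: S-L =  7 → H
  i= 1: V-T =  2 → C
  i= 2: C-G = 22 → W
  i= 3: Z-Z =  0 → A
  i= 4: K-D =  7 → H
  i= 5: B-Z =  2 → C
  i= 6: D-H = 22 → W
  i= 7: M-M =  0 → A
  i= 8: U-N =  7 → H
  shifts repeat with period 4: HCWA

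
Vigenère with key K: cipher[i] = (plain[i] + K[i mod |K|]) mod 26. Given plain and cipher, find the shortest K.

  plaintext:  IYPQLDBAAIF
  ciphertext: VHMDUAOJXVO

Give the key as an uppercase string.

  i= 0: V-I = 13 → N
  i= 1: H-Y =  9 → J
  i= 2: M-P = 23 → X
  i= 3: D-Q = 13 → N
  i= 4: U-L =  9 → J
  i= 5: A-D = 23 → X
  i= 6: O-B = 13 → N
  i= 7: J-A =  9 → J
  i= 8: X-A = 23 → X
  i= 9: V-I = 13 → N
  i=10: O-F =  9 → J
  shifts repeat with period 3: NJX

NJX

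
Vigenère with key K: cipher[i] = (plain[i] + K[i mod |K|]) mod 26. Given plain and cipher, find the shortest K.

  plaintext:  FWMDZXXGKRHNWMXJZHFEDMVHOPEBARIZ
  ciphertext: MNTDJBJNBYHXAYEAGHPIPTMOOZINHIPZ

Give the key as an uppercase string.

  i= 0: M-F =  7 → H
  i= 1: N-W = 17 → R
  i= 2: T-M =  7 → H
  i= 3: D-D =  0 → A
  i= 4: J-Z = 10 → K
  i= 5: B-X =  4 → E
  i= 6: J-X = 12 → M
  i= 7: N-G =  7 → H
  i= 8: B-K = 17 → R
  i= 9: Y-R =  7 → H
  i=10: H-H =  0 → A
  i=11: X-N = 10 → K
  i=12: A-W =  4 → E
  i=13: Y-M = 12 → M
  i=14: E-X =  7 → H
  i=15: A-J = 17 → R
  i=16: G-Z =  7 → H
  i=17: H-H =  0 → A
  i=18: P-F = 10 → K
  i=19: I-E =  4 → E
  i=20: P-D = 12 → M
  i=21: T-M =  7 → H
  i=22: M-V = 17 → R
  i=23: O-H =  7 → H
  i=24: O-O =  0 → A
  i=25: Z-P = 10 → K
  i=26: I-E =  4 → E
  i=27: N-B = 12 → M
  i=28: H-A =  7 → H
  i=29: I-R = 17 → R
  i=30: P-I =  7 → H
  i=31: Z-Z =  0 → A
  shifts repeat with period 7: HRHAKEM

HRHAKEM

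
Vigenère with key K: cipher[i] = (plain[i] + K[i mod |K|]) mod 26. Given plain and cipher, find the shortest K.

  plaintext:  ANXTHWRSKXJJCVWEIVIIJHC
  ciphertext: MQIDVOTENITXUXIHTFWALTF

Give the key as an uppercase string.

MDLKOSC

  i= 0: M-A = 12 → M
  i= 1: Q-N =  3 → D
  i= 2: I-X = 11 → L
  i= 3: D-T = 10 → K
  i= 4: V-H = 14 → O
  i= 5: O-W = 18 → S
  i= 6: T-R =  2 → C
  i= 7: E-S = 12 → M
  i= 8: N-K =  3 → D
  i= 9: I-X = 11 → L
  i=10: T-J = 10 → K
  i=11: X-J = 14 → O
  i=12: U-C = 18 → S
  i=13: X-V =  2 → C
  i=14: I-W = 12 → M
  i=15: H-E =  3 → D
  i=16: T-I = 11 → L
  i=17: F-V = 10 → K
  i=18: W-I = 14 → O
  i=19: A-I = 18 → S
  i=20: L-J =  2 → C
  i=21: T-H = 12 → M
  i=22: F-C =  3 → D
  shifts repeat with period 7: MDLKOSC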